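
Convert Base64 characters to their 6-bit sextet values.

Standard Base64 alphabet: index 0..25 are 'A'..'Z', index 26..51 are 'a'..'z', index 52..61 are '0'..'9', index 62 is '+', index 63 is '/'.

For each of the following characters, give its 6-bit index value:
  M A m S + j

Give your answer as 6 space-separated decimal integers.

'M': A..Z range, ord('M') − ord('A') = 12
'A': A..Z range, ord('A') − ord('A') = 0
'm': a..z range, 26 + ord('m') − ord('a') = 38
'S': A..Z range, ord('S') − ord('A') = 18
'+': index 62
'j': a..z range, 26 + ord('j') − ord('a') = 35

Answer: 12 0 38 18 62 35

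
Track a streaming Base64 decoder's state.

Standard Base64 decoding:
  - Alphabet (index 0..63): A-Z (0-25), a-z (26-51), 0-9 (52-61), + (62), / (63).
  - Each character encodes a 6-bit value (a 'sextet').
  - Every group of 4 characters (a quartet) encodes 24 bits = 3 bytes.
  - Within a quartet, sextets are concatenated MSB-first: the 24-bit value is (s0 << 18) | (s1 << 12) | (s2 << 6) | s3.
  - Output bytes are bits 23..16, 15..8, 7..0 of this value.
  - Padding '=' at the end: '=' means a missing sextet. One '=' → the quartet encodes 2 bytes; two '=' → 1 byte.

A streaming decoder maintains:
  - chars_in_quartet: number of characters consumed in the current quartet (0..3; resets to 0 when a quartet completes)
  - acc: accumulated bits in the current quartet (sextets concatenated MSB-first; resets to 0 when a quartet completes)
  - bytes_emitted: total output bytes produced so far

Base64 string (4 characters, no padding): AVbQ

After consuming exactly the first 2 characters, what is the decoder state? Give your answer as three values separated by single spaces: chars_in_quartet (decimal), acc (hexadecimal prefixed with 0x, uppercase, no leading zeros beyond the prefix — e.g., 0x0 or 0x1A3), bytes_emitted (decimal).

After char 0 ('A'=0): chars_in_quartet=1 acc=0x0 bytes_emitted=0
After char 1 ('V'=21): chars_in_quartet=2 acc=0x15 bytes_emitted=0

Answer: 2 0x15 0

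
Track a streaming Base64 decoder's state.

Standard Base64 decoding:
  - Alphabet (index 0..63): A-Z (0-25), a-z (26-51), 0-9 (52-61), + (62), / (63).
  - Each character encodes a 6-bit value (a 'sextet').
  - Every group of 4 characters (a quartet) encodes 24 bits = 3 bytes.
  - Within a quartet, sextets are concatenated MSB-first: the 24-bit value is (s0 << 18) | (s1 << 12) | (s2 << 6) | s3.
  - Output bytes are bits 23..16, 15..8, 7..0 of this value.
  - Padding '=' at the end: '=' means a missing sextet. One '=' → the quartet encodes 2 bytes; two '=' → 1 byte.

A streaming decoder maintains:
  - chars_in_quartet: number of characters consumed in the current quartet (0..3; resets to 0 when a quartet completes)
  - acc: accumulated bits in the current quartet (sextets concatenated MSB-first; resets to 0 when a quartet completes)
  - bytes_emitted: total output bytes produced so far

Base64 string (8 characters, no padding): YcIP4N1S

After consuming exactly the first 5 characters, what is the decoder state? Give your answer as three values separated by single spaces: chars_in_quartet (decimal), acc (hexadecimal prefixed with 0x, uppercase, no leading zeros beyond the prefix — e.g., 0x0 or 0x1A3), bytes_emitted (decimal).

After char 0 ('Y'=24): chars_in_quartet=1 acc=0x18 bytes_emitted=0
After char 1 ('c'=28): chars_in_quartet=2 acc=0x61C bytes_emitted=0
After char 2 ('I'=8): chars_in_quartet=3 acc=0x18708 bytes_emitted=0
After char 3 ('P'=15): chars_in_quartet=4 acc=0x61C20F -> emit 61 C2 0F, reset; bytes_emitted=3
After char 4 ('4'=56): chars_in_quartet=1 acc=0x38 bytes_emitted=3

Answer: 1 0x38 3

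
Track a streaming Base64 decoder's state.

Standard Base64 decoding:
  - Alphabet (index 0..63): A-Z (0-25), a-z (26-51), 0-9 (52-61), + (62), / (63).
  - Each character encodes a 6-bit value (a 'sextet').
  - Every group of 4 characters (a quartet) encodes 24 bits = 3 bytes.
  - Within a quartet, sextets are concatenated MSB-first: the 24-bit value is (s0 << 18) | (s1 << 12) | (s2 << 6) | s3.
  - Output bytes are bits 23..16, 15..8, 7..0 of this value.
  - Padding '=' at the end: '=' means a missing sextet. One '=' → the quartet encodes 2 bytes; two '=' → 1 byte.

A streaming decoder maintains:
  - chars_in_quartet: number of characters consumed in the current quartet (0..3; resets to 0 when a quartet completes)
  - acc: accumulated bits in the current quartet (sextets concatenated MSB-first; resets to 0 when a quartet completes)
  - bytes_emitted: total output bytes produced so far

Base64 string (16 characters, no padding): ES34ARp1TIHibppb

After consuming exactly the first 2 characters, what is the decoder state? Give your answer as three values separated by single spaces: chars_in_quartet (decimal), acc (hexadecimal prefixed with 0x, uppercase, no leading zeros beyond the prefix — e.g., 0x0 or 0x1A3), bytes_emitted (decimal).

After char 0 ('E'=4): chars_in_quartet=1 acc=0x4 bytes_emitted=0
After char 1 ('S'=18): chars_in_quartet=2 acc=0x112 bytes_emitted=0

Answer: 2 0x112 0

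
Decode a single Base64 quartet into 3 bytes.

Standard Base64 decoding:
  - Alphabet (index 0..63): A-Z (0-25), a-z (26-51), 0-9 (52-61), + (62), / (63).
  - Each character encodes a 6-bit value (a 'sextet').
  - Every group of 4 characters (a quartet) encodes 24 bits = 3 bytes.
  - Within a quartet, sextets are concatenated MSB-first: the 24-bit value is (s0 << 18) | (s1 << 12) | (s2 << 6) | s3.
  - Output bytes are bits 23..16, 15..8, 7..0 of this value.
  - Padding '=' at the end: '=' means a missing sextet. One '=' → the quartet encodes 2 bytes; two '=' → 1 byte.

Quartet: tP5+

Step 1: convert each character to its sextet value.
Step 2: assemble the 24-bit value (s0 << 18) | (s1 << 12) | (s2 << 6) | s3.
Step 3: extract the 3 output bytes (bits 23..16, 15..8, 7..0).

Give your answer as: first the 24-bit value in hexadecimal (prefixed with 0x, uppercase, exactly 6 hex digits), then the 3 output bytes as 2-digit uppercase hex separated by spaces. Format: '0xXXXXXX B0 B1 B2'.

Sextets: t=45, P=15, 5=57, +=62
24-bit: (45<<18) | (15<<12) | (57<<6) | 62
      = 0xB40000 | 0x00F000 | 0x000E40 | 0x00003E
      = 0xB4FE7E
Bytes: (v>>16)&0xFF=B4, (v>>8)&0xFF=FE, v&0xFF=7E

Answer: 0xB4FE7E B4 FE 7E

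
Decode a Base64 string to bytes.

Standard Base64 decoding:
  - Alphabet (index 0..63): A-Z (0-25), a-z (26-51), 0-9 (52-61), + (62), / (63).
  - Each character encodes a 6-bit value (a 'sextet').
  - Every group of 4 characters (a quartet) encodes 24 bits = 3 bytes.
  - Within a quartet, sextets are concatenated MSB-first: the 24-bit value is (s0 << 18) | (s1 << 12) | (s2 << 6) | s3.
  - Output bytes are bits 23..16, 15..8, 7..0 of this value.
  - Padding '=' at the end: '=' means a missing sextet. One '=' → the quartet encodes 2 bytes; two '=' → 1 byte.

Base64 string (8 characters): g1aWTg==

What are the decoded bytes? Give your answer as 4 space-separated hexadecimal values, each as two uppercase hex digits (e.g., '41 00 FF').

After char 0 ('g'=32): chars_in_quartet=1 acc=0x20 bytes_emitted=0
After char 1 ('1'=53): chars_in_quartet=2 acc=0x835 bytes_emitted=0
After char 2 ('a'=26): chars_in_quartet=3 acc=0x20D5A bytes_emitted=0
After char 3 ('W'=22): chars_in_quartet=4 acc=0x835696 -> emit 83 56 96, reset; bytes_emitted=3
After char 4 ('T'=19): chars_in_quartet=1 acc=0x13 bytes_emitted=3
After char 5 ('g'=32): chars_in_quartet=2 acc=0x4E0 bytes_emitted=3
Padding '==': partial quartet acc=0x4E0 -> emit 4E; bytes_emitted=4

Answer: 83 56 96 4E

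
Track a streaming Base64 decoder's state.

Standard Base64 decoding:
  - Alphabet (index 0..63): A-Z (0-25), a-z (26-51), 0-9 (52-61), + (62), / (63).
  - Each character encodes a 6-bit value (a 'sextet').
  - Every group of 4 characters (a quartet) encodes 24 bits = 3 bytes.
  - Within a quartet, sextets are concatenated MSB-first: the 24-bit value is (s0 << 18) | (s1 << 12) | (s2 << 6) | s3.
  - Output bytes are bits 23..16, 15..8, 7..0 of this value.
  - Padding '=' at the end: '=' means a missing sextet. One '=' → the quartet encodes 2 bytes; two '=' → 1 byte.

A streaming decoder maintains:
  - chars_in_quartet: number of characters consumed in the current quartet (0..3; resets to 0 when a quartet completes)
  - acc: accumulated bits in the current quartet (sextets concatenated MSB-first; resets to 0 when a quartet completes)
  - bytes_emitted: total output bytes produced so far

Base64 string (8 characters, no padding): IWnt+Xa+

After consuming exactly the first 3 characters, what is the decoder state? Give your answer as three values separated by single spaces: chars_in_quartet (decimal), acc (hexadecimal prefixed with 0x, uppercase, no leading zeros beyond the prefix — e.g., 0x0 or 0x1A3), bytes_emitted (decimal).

After char 0 ('I'=8): chars_in_quartet=1 acc=0x8 bytes_emitted=0
After char 1 ('W'=22): chars_in_quartet=2 acc=0x216 bytes_emitted=0
After char 2 ('n'=39): chars_in_quartet=3 acc=0x85A7 bytes_emitted=0

Answer: 3 0x85A7 0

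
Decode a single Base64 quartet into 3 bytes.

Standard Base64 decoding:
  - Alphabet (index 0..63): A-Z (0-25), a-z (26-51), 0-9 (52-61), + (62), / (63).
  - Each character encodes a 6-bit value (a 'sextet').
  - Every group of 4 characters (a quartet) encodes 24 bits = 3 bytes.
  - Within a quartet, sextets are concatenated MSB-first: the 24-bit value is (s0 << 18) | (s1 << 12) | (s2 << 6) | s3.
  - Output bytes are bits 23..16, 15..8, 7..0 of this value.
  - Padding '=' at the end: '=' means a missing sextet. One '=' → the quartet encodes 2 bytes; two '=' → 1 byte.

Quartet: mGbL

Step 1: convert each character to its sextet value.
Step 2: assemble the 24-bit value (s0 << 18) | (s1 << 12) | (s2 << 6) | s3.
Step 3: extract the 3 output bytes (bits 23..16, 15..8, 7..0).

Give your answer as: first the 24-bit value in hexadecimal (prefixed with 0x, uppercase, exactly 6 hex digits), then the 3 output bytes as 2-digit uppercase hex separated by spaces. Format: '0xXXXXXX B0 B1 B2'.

Answer: 0x9866CB 98 66 CB

Derivation:
Sextets: m=38, G=6, b=27, L=11
24-bit: (38<<18) | (6<<12) | (27<<6) | 11
      = 0x980000 | 0x006000 | 0x0006C0 | 0x00000B
      = 0x9866CB
Bytes: (v>>16)&0xFF=98, (v>>8)&0xFF=66, v&0xFF=CB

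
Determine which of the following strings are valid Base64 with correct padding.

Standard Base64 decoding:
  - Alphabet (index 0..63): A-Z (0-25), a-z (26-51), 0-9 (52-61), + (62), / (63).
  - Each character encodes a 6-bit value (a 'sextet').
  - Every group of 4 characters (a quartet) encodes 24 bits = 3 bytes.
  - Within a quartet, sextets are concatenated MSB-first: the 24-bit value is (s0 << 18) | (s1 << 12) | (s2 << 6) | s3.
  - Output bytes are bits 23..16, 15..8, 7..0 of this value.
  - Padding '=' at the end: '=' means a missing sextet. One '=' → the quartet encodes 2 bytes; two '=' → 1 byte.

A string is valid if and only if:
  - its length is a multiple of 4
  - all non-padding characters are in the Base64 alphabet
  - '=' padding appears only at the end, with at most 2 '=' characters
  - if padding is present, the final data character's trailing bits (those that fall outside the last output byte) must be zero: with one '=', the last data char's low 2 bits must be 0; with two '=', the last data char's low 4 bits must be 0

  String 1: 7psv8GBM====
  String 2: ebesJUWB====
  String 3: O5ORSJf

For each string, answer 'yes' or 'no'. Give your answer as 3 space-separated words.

Answer: no no no

Derivation:
String 1: '7psv8GBM====' → invalid (4 pad chars (max 2))
String 2: 'ebesJUWB====' → invalid (4 pad chars (max 2))
String 3: 'O5ORSJf' → invalid (len=7 not mult of 4)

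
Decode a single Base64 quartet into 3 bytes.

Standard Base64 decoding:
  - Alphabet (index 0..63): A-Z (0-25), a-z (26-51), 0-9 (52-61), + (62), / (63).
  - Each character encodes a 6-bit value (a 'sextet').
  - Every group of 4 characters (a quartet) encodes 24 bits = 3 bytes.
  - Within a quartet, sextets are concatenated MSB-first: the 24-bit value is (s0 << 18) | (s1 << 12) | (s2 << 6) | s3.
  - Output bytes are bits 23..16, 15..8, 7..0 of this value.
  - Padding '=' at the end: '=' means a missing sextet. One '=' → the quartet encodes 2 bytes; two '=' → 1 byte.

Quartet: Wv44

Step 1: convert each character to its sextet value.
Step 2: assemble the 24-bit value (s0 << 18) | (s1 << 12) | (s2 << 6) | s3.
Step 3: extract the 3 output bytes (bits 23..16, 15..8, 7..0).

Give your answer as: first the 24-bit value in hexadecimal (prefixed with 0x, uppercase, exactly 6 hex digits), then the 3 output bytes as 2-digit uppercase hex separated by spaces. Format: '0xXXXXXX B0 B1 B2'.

Sextets: W=22, v=47, 4=56, 4=56
24-bit: (22<<18) | (47<<12) | (56<<6) | 56
      = 0x580000 | 0x02F000 | 0x000E00 | 0x000038
      = 0x5AFE38
Bytes: (v>>16)&0xFF=5A, (v>>8)&0xFF=FE, v&0xFF=38

Answer: 0x5AFE38 5A FE 38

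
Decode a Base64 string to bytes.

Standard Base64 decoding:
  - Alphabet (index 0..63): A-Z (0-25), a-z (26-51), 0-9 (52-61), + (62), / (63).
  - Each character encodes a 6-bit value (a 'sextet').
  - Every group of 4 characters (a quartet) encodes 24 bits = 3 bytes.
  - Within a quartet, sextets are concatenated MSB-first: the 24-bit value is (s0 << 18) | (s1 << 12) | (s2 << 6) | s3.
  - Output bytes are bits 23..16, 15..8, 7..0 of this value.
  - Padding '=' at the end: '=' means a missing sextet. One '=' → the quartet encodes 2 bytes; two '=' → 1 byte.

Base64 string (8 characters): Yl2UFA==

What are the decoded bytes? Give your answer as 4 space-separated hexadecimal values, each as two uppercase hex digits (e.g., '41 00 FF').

After char 0 ('Y'=24): chars_in_quartet=1 acc=0x18 bytes_emitted=0
After char 1 ('l'=37): chars_in_quartet=2 acc=0x625 bytes_emitted=0
After char 2 ('2'=54): chars_in_quartet=3 acc=0x18976 bytes_emitted=0
After char 3 ('U'=20): chars_in_quartet=4 acc=0x625D94 -> emit 62 5D 94, reset; bytes_emitted=3
After char 4 ('F'=5): chars_in_quartet=1 acc=0x5 bytes_emitted=3
After char 5 ('A'=0): chars_in_quartet=2 acc=0x140 bytes_emitted=3
Padding '==': partial quartet acc=0x140 -> emit 14; bytes_emitted=4

Answer: 62 5D 94 14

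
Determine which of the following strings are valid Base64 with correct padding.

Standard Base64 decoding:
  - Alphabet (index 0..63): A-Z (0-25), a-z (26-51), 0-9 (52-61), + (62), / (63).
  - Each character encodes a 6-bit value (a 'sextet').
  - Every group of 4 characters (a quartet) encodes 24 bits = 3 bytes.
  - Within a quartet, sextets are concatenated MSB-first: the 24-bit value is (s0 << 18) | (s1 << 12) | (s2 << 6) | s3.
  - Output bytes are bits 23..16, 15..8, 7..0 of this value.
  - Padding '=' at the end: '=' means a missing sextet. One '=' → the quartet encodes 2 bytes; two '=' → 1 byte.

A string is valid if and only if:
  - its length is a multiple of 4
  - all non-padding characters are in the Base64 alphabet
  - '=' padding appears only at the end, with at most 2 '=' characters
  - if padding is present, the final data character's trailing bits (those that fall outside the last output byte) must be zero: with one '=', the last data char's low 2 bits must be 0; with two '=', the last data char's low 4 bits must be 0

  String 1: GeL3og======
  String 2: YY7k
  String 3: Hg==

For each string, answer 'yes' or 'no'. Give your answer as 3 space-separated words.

Answer: no yes yes

Derivation:
String 1: 'GeL3og======' → invalid (6 pad chars (max 2))
String 2: 'YY7k' → valid
String 3: 'Hg==' → valid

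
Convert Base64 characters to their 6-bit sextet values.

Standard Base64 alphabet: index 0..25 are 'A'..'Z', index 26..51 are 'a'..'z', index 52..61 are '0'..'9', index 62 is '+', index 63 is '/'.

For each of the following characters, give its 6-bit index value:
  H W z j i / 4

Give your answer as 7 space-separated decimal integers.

Answer: 7 22 51 35 34 63 56

Derivation:
'H': A..Z range, ord('H') − ord('A') = 7
'W': A..Z range, ord('W') − ord('A') = 22
'z': a..z range, 26 + ord('z') − ord('a') = 51
'j': a..z range, 26 + ord('j') − ord('a') = 35
'i': a..z range, 26 + ord('i') − ord('a') = 34
'/': index 63
'4': 0..9 range, 52 + ord('4') − ord('0') = 56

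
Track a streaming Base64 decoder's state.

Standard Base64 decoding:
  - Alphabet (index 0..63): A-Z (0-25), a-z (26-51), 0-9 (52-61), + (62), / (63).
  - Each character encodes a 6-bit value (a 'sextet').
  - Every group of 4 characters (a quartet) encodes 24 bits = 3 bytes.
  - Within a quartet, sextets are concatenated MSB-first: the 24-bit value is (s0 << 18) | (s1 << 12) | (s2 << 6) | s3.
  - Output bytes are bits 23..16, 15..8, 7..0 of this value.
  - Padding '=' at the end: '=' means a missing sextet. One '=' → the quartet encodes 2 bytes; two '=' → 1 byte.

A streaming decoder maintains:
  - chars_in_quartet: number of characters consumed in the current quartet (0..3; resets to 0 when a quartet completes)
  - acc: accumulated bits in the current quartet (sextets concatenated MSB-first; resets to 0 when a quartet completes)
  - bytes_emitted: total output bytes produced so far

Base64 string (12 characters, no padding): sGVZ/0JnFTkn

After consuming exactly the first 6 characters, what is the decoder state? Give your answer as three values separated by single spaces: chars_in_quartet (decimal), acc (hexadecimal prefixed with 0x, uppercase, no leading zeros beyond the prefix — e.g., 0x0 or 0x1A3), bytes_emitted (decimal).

After char 0 ('s'=44): chars_in_quartet=1 acc=0x2C bytes_emitted=0
After char 1 ('G'=6): chars_in_quartet=2 acc=0xB06 bytes_emitted=0
After char 2 ('V'=21): chars_in_quartet=3 acc=0x2C195 bytes_emitted=0
After char 3 ('Z'=25): chars_in_quartet=4 acc=0xB06559 -> emit B0 65 59, reset; bytes_emitted=3
After char 4 ('/'=63): chars_in_quartet=1 acc=0x3F bytes_emitted=3
After char 5 ('0'=52): chars_in_quartet=2 acc=0xFF4 bytes_emitted=3

Answer: 2 0xFF4 3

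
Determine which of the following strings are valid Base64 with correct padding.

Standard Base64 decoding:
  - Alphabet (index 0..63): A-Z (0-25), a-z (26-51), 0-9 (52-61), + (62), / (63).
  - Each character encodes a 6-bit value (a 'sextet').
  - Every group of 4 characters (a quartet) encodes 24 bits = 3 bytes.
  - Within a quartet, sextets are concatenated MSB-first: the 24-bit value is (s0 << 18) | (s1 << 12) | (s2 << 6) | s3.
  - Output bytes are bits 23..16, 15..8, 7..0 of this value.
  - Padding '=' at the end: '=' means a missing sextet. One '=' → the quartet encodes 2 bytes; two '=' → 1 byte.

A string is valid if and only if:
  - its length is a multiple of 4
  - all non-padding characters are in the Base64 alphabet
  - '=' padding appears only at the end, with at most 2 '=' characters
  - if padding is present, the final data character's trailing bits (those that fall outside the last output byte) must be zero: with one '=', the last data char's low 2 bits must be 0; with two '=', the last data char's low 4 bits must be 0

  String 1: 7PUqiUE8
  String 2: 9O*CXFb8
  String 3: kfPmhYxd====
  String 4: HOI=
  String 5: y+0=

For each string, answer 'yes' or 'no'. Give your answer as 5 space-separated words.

String 1: '7PUqiUE8' → valid
String 2: '9O*CXFb8' → invalid (bad char(s): ['*'])
String 3: 'kfPmhYxd====' → invalid (4 pad chars (max 2))
String 4: 'HOI=' → valid
String 5: 'y+0=' → valid

Answer: yes no no yes yes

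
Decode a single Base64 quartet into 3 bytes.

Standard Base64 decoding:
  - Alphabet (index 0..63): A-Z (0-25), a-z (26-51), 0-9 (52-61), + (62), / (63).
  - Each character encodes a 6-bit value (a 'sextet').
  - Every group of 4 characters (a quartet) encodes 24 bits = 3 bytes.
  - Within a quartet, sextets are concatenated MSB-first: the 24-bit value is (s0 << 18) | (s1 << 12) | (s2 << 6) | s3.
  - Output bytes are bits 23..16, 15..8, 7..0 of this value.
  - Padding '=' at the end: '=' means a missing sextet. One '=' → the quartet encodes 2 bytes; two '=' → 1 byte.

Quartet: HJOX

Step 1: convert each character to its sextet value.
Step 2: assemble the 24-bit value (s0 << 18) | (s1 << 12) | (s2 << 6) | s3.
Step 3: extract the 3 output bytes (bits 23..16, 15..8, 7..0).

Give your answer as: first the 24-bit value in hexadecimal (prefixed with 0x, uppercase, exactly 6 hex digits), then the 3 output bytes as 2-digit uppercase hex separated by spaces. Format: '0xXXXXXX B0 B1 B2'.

Sextets: H=7, J=9, O=14, X=23
24-bit: (7<<18) | (9<<12) | (14<<6) | 23
      = 0x1C0000 | 0x009000 | 0x000380 | 0x000017
      = 0x1C9397
Bytes: (v>>16)&0xFF=1C, (v>>8)&0xFF=93, v&0xFF=97

Answer: 0x1C9397 1C 93 97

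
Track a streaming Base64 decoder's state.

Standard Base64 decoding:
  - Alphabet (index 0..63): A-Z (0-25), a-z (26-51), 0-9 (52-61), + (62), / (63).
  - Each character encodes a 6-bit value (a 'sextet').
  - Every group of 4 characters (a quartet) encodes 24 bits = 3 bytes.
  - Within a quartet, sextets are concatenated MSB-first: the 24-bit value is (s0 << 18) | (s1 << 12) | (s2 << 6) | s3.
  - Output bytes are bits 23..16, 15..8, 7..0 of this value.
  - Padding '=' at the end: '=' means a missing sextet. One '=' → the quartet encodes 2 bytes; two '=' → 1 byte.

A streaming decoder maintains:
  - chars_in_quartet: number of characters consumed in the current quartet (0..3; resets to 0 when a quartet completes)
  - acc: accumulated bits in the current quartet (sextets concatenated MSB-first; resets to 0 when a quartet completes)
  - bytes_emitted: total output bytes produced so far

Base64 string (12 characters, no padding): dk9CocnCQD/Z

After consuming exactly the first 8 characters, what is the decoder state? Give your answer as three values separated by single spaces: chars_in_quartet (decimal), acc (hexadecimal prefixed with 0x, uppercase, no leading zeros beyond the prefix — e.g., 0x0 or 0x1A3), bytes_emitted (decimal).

Answer: 0 0x0 6

Derivation:
After char 0 ('d'=29): chars_in_quartet=1 acc=0x1D bytes_emitted=0
After char 1 ('k'=36): chars_in_quartet=2 acc=0x764 bytes_emitted=0
After char 2 ('9'=61): chars_in_quartet=3 acc=0x1D93D bytes_emitted=0
After char 3 ('C'=2): chars_in_quartet=4 acc=0x764F42 -> emit 76 4F 42, reset; bytes_emitted=3
After char 4 ('o'=40): chars_in_quartet=1 acc=0x28 bytes_emitted=3
After char 5 ('c'=28): chars_in_quartet=2 acc=0xA1C bytes_emitted=3
After char 6 ('n'=39): chars_in_quartet=3 acc=0x28727 bytes_emitted=3
After char 7 ('C'=2): chars_in_quartet=4 acc=0xA1C9C2 -> emit A1 C9 C2, reset; bytes_emitted=6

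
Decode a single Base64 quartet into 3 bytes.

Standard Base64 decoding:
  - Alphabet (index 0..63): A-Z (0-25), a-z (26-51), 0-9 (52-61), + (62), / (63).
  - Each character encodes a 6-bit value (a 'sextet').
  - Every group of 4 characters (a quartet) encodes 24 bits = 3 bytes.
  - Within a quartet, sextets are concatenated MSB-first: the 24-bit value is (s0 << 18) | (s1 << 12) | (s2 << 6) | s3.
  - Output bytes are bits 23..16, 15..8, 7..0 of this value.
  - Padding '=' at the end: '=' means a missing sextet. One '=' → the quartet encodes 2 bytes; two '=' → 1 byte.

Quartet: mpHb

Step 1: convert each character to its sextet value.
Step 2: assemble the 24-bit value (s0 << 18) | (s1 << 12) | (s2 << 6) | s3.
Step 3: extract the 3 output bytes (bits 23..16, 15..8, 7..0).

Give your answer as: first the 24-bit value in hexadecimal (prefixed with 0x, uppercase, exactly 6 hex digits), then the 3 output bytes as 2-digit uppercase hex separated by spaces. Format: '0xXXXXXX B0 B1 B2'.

Answer: 0x9A91DB 9A 91 DB

Derivation:
Sextets: m=38, p=41, H=7, b=27
24-bit: (38<<18) | (41<<12) | (7<<6) | 27
      = 0x980000 | 0x029000 | 0x0001C0 | 0x00001B
      = 0x9A91DB
Bytes: (v>>16)&0xFF=9A, (v>>8)&0xFF=91, v&0xFF=DB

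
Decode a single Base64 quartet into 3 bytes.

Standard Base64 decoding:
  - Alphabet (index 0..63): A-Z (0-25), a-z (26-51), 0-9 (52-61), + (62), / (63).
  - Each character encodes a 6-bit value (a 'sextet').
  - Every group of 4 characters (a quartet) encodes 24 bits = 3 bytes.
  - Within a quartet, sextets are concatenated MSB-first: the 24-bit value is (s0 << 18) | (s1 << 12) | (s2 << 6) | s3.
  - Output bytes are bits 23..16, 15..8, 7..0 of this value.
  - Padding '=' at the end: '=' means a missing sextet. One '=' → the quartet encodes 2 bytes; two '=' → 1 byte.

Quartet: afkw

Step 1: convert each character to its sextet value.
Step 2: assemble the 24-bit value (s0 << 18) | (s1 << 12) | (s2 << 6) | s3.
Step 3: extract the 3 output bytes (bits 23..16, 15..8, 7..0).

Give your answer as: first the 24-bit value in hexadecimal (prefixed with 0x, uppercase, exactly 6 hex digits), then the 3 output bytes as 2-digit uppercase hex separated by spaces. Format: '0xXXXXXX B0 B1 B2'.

Sextets: a=26, f=31, k=36, w=48
24-bit: (26<<18) | (31<<12) | (36<<6) | 48
      = 0x680000 | 0x01F000 | 0x000900 | 0x000030
      = 0x69F930
Bytes: (v>>16)&0xFF=69, (v>>8)&0xFF=F9, v&0xFF=30

Answer: 0x69F930 69 F9 30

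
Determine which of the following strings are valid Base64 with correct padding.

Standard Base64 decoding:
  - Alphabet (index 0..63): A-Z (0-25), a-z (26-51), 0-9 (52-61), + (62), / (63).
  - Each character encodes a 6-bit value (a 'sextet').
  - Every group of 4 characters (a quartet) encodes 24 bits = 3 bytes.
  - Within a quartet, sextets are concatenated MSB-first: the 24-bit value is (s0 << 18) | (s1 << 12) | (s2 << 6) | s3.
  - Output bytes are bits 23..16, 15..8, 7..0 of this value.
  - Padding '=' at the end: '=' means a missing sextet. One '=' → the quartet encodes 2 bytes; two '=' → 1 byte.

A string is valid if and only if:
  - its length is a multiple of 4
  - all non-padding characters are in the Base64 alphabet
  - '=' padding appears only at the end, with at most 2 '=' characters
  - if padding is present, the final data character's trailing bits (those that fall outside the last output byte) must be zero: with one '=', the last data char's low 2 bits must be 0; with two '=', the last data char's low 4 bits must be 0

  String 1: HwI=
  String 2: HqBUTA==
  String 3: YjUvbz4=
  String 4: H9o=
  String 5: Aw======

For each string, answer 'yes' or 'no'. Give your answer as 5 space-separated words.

Answer: yes yes yes yes no

Derivation:
String 1: 'HwI=' → valid
String 2: 'HqBUTA==' → valid
String 3: 'YjUvbz4=' → valid
String 4: 'H9o=' → valid
String 5: 'Aw======' → invalid (6 pad chars (max 2))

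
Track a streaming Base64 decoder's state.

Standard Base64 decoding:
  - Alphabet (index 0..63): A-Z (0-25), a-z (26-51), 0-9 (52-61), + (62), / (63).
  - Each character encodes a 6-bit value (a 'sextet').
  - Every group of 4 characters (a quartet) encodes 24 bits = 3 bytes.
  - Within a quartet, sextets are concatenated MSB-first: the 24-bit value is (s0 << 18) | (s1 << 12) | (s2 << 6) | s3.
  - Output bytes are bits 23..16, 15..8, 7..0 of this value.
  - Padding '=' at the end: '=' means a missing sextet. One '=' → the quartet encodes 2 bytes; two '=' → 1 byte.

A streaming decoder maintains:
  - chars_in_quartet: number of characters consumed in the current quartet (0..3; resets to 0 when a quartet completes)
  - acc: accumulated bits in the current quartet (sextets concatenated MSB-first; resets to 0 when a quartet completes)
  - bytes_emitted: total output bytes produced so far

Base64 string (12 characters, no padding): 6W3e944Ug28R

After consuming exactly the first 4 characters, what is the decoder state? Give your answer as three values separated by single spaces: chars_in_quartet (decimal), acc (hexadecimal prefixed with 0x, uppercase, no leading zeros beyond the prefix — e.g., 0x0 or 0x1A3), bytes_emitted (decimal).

After char 0 ('6'=58): chars_in_quartet=1 acc=0x3A bytes_emitted=0
After char 1 ('W'=22): chars_in_quartet=2 acc=0xE96 bytes_emitted=0
After char 2 ('3'=55): chars_in_quartet=3 acc=0x3A5B7 bytes_emitted=0
After char 3 ('e'=30): chars_in_quartet=4 acc=0xE96DDE -> emit E9 6D DE, reset; bytes_emitted=3

Answer: 0 0x0 3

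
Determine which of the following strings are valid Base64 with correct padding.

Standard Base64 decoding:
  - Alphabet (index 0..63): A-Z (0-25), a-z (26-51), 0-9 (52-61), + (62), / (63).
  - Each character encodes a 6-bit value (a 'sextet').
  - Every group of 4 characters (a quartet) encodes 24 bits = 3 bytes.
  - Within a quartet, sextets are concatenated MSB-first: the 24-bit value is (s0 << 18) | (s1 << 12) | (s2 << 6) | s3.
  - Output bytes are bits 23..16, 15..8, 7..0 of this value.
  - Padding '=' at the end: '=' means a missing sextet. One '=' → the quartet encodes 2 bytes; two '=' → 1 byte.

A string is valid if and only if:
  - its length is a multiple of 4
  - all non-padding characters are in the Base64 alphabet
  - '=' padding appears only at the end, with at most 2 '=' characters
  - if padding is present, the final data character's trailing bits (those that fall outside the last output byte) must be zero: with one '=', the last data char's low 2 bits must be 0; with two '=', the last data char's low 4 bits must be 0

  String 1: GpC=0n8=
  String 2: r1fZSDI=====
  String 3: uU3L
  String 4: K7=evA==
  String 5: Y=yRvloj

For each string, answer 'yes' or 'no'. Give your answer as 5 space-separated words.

String 1: 'GpC=0n8=' → invalid (bad char(s): ['=']; '=' in middle)
String 2: 'r1fZSDI=====' → invalid (5 pad chars (max 2))
String 3: 'uU3L' → valid
String 4: 'K7=evA==' → invalid (bad char(s): ['=']; '=' in middle)
String 5: 'Y=yRvloj' → invalid (bad char(s): ['=']; '=' in middle)

Answer: no no yes no no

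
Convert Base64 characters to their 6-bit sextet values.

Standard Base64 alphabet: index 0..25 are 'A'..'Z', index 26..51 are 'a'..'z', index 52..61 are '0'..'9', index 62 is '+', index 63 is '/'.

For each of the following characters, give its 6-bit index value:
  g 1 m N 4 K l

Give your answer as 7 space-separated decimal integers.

Answer: 32 53 38 13 56 10 37

Derivation:
'g': a..z range, 26 + ord('g') − ord('a') = 32
'1': 0..9 range, 52 + ord('1') − ord('0') = 53
'm': a..z range, 26 + ord('m') − ord('a') = 38
'N': A..Z range, ord('N') − ord('A') = 13
'4': 0..9 range, 52 + ord('4') − ord('0') = 56
'K': A..Z range, ord('K') − ord('A') = 10
'l': a..z range, 26 + ord('l') − ord('a') = 37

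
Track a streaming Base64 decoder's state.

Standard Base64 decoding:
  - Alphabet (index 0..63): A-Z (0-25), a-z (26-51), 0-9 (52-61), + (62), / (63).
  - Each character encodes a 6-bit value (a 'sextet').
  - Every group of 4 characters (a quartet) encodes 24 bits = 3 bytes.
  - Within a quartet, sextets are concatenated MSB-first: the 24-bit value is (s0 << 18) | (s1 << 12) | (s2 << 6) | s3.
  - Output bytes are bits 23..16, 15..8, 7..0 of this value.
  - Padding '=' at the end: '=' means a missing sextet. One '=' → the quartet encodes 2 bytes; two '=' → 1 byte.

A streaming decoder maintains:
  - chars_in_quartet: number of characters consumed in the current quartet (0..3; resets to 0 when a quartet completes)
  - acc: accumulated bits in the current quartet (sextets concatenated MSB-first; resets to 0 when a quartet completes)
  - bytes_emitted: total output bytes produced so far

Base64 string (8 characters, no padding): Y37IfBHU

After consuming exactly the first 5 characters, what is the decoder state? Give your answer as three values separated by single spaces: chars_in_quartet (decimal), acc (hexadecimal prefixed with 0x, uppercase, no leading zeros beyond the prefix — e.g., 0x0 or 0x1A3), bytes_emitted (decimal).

After char 0 ('Y'=24): chars_in_quartet=1 acc=0x18 bytes_emitted=0
After char 1 ('3'=55): chars_in_quartet=2 acc=0x637 bytes_emitted=0
After char 2 ('7'=59): chars_in_quartet=3 acc=0x18DFB bytes_emitted=0
After char 3 ('I'=8): chars_in_quartet=4 acc=0x637EC8 -> emit 63 7E C8, reset; bytes_emitted=3
After char 4 ('f'=31): chars_in_quartet=1 acc=0x1F bytes_emitted=3

Answer: 1 0x1F 3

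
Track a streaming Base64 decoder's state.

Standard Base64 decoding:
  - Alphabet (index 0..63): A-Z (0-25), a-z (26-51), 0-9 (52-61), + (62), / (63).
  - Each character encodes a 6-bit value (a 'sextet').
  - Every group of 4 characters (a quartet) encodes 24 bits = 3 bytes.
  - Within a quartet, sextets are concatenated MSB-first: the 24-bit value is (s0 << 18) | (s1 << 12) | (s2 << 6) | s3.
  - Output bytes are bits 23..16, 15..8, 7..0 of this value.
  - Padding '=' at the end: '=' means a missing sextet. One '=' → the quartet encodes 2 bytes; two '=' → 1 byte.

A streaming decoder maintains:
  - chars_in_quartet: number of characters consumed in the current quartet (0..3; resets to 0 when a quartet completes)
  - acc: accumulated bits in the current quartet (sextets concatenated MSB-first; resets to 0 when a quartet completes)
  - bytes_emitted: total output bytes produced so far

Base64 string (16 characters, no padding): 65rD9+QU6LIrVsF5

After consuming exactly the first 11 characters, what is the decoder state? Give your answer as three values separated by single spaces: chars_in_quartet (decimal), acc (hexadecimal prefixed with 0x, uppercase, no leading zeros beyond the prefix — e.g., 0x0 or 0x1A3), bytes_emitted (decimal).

After char 0 ('6'=58): chars_in_quartet=1 acc=0x3A bytes_emitted=0
After char 1 ('5'=57): chars_in_quartet=2 acc=0xEB9 bytes_emitted=0
After char 2 ('r'=43): chars_in_quartet=3 acc=0x3AE6B bytes_emitted=0
After char 3 ('D'=3): chars_in_quartet=4 acc=0xEB9AC3 -> emit EB 9A C3, reset; bytes_emitted=3
After char 4 ('9'=61): chars_in_quartet=1 acc=0x3D bytes_emitted=3
After char 5 ('+'=62): chars_in_quartet=2 acc=0xF7E bytes_emitted=3
After char 6 ('Q'=16): chars_in_quartet=3 acc=0x3DF90 bytes_emitted=3
After char 7 ('U'=20): chars_in_quartet=4 acc=0xF7E414 -> emit F7 E4 14, reset; bytes_emitted=6
After char 8 ('6'=58): chars_in_quartet=1 acc=0x3A bytes_emitted=6
After char 9 ('L'=11): chars_in_quartet=2 acc=0xE8B bytes_emitted=6
After char 10 ('I'=8): chars_in_quartet=3 acc=0x3A2C8 bytes_emitted=6

Answer: 3 0x3A2C8 6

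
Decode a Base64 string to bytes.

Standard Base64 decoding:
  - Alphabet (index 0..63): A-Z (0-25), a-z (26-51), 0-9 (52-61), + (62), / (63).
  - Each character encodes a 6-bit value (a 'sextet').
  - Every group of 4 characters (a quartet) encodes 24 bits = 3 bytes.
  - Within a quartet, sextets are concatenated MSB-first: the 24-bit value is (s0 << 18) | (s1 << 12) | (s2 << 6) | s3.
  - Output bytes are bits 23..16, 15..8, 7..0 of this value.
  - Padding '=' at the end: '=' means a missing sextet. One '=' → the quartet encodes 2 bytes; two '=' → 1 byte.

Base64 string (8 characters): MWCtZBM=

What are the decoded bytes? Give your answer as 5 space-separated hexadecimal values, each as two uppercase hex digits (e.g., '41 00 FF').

Answer: 31 60 AD 64 13

Derivation:
After char 0 ('M'=12): chars_in_quartet=1 acc=0xC bytes_emitted=0
After char 1 ('W'=22): chars_in_quartet=2 acc=0x316 bytes_emitted=0
After char 2 ('C'=2): chars_in_quartet=3 acc=0xC582 bytes_emitted=0
After char 3 ('t'=45): chars_in_quartet=4 acc=0x3160AD -> emit 31 60 AD, reset; bytes_emitted=3
After char 4 ('Z'=25): chars_in_quartet=1 acc=0x19 bytes_emitted=3
After char 5 ('B'=1): chars_in_quartet=2 acc=0x641 bytes_emitted=3
After char 6 ('M'=12): chars_in_quartet=3 acc=0x1904C bytes_emitted=3
Padding '=': partial quartet acc=0x1904C -> emit 64 13; bytes_emitted=5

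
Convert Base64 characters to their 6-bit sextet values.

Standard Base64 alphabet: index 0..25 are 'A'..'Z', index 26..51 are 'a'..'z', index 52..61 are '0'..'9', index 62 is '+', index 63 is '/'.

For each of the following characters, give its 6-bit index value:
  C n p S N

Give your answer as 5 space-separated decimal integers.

'C': A..Z range, ord('C') − ord('A') = 2
'n': a..z range, 26 + ord('n') − ord('a') = 39
'p': a..z range, 26 + ord('p') − ord('a') = 41
'S': A..Z range, ord('S') − ord('A') = 18
'N': A..Z range, ord('N') − ord('A') = 13

Answer: 2 39 41 18 13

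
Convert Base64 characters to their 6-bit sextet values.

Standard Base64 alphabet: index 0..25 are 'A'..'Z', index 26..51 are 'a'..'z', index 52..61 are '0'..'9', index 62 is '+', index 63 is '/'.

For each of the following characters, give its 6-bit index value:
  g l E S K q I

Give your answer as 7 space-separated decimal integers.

'g': a..z range, 26 + ord('g') − ord('a') = 32
'l': a..z range, 26 + ord('l') − ord('a') = 37
'E': A..Z range, ord('E') − ord('A') = 4
'S': A..Z range, ord('S') − ord('A') = 18
'K': A..Z range, ord('K') − ord('A') = 10
'q': a..z range, 26 + ord('q') − ord('a') = 42
'I': A..Z range, ord('I') − ord('A') = 8

Answer: 32 37 4 18 10 42 8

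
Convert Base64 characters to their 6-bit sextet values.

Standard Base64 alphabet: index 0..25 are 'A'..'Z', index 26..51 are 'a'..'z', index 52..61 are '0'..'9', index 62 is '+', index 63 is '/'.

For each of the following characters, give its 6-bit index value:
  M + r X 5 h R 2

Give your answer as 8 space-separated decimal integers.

'M': A..Z range, ord('M') − ord('A') = 12
'+': index 62
'r': a..z range, 26 + ord('r') − ord('a') = 43
'X': A..Z range, ord('X') − ord('A') = 23
'5': 0..9 range, 52 + ord('5') − ord('0') = 57
'h': a..z range, 26 + ord('h') − ord('a') = 33
'R': A..Z range, ord('R') − ord('A') = 17
'2': 0..9 range, 52 + ord('2') − ord('0') = 54

Answer: 12 62 43 23 57 33 17 54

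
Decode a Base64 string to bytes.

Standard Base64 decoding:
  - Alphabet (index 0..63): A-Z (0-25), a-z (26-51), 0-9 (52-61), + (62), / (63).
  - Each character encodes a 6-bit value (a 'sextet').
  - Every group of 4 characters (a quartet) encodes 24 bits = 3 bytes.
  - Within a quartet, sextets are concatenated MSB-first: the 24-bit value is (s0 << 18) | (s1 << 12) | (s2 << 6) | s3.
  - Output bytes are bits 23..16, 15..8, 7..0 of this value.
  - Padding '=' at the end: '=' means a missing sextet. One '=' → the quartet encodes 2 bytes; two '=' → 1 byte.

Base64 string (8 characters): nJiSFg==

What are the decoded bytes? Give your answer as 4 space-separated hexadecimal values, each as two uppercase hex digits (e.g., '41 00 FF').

After char 0 ('n'=39): chars_in_quartet=1 acc=0x27 bytes_emitted=0
After char 1 ('J'=9): chars_in_quartet=2 acc=0x9C9 bytes_emitted=0
After char 2 ('i'=34): chars_in_quartet=3 acc=0x27262 bytes_emitted=0
After char 3 ('S'=18): chars_in_quartet=4 acc=0x9C9892 -> emit 9C 98 92, reset; bytes_emitted=3
After char 4 ('F'=5): chars_in_quartet=1 acc=0x5 bytes_emitted=3
After char 5 ('g'=32): chars_in_quartet=2 acc=0x160 bytes_emitted=3
Padding '==': partial quartet acc=0x160 -> emit 16; bytes_emitted=4

Answer: 9C 98 92 16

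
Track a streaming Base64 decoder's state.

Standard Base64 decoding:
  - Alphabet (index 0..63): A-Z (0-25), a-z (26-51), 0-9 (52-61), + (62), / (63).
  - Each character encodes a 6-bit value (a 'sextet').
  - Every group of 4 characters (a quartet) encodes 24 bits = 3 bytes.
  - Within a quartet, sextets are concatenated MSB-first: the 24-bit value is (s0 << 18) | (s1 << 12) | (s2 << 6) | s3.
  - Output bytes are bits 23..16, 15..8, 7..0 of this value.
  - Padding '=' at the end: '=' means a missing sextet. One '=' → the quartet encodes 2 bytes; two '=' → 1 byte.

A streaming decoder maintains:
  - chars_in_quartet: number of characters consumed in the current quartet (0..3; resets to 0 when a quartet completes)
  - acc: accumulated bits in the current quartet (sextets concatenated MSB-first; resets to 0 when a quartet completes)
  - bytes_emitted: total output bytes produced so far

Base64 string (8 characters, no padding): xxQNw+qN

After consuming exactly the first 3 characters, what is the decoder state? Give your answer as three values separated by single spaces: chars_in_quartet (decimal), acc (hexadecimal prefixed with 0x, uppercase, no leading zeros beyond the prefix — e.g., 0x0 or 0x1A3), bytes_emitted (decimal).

Answer: 3 0x31C50 0

Derivation:
After char 0 ('x'=49): chars_in_quartet=1 acc=0x31 bytes_emitted=0
After char 1 ('x'=49): chars_in_quartet=2 acc=0xC71 bytes_emitted=0
After char 2 ('Q'=16): chars_in_quartet=3 acc=0x31C50 bytes_emitted=0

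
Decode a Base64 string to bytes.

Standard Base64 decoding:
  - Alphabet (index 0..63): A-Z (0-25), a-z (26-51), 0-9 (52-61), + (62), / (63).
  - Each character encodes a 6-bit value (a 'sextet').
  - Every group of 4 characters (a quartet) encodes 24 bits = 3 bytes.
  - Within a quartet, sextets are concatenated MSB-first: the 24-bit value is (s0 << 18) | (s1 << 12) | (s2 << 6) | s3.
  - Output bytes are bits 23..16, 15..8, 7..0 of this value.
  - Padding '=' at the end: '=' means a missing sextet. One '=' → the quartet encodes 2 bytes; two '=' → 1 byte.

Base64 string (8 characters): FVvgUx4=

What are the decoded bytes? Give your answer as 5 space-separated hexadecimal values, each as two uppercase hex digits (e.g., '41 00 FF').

Answer: 15 5B E0 53 1E

Derivation:
After char 0 ('F'=5): chars_in_quartet=1 acc=0x5 bytes_emitted=0
After char 1 ('V'=21): chars_in_quartet=2 acc=0x155 bytes_emitted=0
After char 2 ('v'=47): chars_in_quartet=3 acc=0x556F bytes_emitted=0
After char 3 ('g'=32): chars_in_quartet=4 acc=0x155BE0 -> emit 15 5B E0, reset; bytes_emitted=3
After char 4 ('U'=20): chars_in_quartet=1 acc=0x14 bytes_emitted=3
After char 5 ('x'=49): chars_in_quartet=2 acc=0x531 bytes_emitted=3
After char 6 ('4'=56): chars_in_quartet=3 acc=0x14C78 bytes_emitted=3
Padding '=': partial quartet acc=0x14C78 -> emit 53 1E; bytes_emitted=5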